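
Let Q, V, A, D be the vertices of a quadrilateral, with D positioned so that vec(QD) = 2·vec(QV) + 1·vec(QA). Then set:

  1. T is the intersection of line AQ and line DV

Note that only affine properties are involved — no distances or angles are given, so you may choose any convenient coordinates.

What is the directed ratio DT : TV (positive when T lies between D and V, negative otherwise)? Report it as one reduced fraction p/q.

Assign Q = (0, 0), V = (1, 0), A = (0, 1), D = (2, 1) — the answer is frame-independent, so this choice is without loss of generality.
1. T is the intersection of line AQ and line DV ⇒ T = (0, -1)
T = D + t·(V−D) with t = 2, so DT:TV = t:(1−t) = 2:-1

DT:TV = -2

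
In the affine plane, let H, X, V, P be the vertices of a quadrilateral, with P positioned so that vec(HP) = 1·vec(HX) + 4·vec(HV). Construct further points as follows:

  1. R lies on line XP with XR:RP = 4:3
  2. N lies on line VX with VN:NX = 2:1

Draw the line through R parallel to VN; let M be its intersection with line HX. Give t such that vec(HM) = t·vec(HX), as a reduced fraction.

t = 23/7

Assign H = (0, 0), X = (1, 0), V = (0, 1), P = (1, 4) — the answer is frame-independent, so this choice is without loss of generality.
1. R lies on line XP with XR:RP = 4:3 ⇒ R = (1, 16/7)
2. N lies on line VX with VN:NX = 2:1 ⇒ N = (2/3, 1/3)
through R parallel to VN: direction (2/3, -2/3); meets HX at M = (23/7, 0)
M = H + t·(X−H) with t = 23/7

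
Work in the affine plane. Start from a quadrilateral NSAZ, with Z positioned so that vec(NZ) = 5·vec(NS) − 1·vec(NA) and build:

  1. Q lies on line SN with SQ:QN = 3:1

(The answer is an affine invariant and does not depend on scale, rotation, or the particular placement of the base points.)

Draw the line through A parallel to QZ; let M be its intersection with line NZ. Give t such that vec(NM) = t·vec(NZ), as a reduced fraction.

t = 19

Assign N = (0, 0), S = (1, 0), A = (0, 1), Z = (5, -1) — the answer is frame-independent, so this choice is without loss of generality.
1. Q lies on line SN with SQ:QN = 3:1 ⇒ Q = (1/4, 0)
through A parallel to QZ: direction (19/4, -1); meets NZ at M = (95, -19)
M = N + t·(Z−N) with t = 19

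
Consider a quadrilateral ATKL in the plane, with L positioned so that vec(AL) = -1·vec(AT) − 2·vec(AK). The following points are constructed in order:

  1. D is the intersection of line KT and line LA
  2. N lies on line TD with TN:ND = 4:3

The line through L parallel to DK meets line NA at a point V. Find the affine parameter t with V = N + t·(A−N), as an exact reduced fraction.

Choose coordinates A = (0, 0), T = (1, 0), K = (0, 1), L = (-1, -2).
1. D is the intersection of line KT and line LA ⇒ D = (1/3, 2/3)
2. N lies on line TD with TN:ND = 4:3 ⇒ N = (13/21, 8/21)
through L parallel to DK: direction (-1/3, 1/3); meets NA at V = (-13/7, -8/7)
V = N + t·(A−N) with t = 4

t = 4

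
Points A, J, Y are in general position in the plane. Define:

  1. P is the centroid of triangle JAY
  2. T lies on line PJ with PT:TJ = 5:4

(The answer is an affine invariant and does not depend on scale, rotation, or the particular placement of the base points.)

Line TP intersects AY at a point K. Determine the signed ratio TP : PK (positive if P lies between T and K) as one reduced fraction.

TP:PK = 10/9

Work in coordinates with A = (0, 0), J = (1, 0), Y = (0, 1).
1. P is the centroid of triangle JAY ⇒ P = (1/3, 1/3)
2. T lies on line PJ with PT:TJ = 5:4 ⇒ T = (19/27, 4/27)
line TP meets AY at K = (0, 1/2)
P = T + t·(K−T) with t = 10/19, so TP:PK = 10/19:9/19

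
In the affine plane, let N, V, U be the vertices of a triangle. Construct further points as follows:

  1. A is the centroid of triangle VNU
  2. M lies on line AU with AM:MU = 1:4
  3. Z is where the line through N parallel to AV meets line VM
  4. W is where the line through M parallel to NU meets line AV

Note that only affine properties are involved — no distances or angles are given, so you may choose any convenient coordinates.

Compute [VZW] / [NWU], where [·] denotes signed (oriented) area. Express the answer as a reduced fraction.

Work in coordinates with N = (0, 0), V = (1, 0), U = (0, 1).
1. A is the centroid of triangle VNU ⇒ A = (1/3, 1/3)
2. M lies on line AU with AM:MU = 1:4 ⇒ M = (4/15, 7/15)
3. Z is where the line through N parallel to AV meets line VM ⇒ Z = (14/3, -7/3)
4. W is where the line through M parallel to NU meets line AV ⇒ W = (4/15, 11/30)
2·[VZW] = -11/30, 2·[NWU] = 4/15
[VZW]:[NWU] = -11/30:4/15 = -11/8

[VZW]:[NWU] = -11/8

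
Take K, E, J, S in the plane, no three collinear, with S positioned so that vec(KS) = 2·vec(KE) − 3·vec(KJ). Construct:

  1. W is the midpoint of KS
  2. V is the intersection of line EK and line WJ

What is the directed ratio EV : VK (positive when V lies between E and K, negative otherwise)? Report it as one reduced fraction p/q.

EV:VK = 3/2

Set K = (0, 0), E = (1, 0), J = (0, 1), S = (2, -3); any affine frame gives the same invariant.
1. W is the midpoint of KS ⇒ W = (1, -3/2)
2. V is the intersection of line EK and line WJ ⇒ V = (2/5, 0)
V = E + t·(K−E) with t = 3/5, so EV:VK = t:(1−t) = 3/5:2/5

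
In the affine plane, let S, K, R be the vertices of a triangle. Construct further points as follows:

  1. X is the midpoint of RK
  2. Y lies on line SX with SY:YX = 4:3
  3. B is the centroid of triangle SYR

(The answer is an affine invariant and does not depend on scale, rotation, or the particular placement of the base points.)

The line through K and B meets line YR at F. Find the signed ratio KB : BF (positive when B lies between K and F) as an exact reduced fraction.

Choose coordinates S = (0, 0), K = (1, 0), R = (0, 1).
1. X is the midpoint of RK ⇒ X = (1/2, 1/2)
2. Y lies on line SX with SY:YX = 4:3 ⇒ Y = (2/7, 2/7)
3. B is the centroid of triangle SYR ⇒ B = (2/21, 3/7)
line KB meets YR at F = (20/77, 27/77)
B = K + t·(F−K) with t = 11/9, so KB:BF = 11/9:-2/9

KB:BF = -11/2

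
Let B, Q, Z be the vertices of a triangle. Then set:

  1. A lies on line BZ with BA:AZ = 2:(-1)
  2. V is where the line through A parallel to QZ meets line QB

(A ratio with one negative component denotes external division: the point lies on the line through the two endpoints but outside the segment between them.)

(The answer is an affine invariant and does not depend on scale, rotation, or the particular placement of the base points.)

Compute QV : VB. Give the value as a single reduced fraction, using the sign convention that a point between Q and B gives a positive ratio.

Work in coordinates with B = (0, 0), Q = (1, 0), Z = (0, 1).
1. A lies on line BZ with BA:AZ = 2:(-1) ⇒ A = (0, 2)
2. V is where the line through A parallel to QZ meets line QB ⇒ V = (2, 0)
V = Q + t·(B−Q) with t = -1, so QV:VB = t:(1−t) = -1:2

QV:VB = -1/2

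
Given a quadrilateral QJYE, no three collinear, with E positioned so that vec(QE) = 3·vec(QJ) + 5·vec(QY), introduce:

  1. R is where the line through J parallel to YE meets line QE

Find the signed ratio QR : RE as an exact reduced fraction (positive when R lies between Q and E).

QR:RE = -4/7

Work in coordinates with Q = (0, 0), J = (1, 0), Y = (0, 1), E = (3, 5).
1. R is where the line through J parallel to YE meets line QE ⇒ R = (-4, -20/3)
R = Q + t·(E−Q) with t = -4/3, so QR:RE = t:(1−t) = -4/3:7/3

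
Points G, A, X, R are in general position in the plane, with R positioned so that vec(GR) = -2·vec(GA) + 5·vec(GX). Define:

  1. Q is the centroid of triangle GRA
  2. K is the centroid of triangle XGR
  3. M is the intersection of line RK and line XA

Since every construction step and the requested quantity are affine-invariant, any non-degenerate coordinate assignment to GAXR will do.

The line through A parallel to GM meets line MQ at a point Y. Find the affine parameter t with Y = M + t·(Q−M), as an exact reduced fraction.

t = 7

Assign G = (0, 0), A = (1, 0), X = (0, 1), R = (-2, 5) — the answer is frame-independent, so this choice is without loss of generality.
1. Q is the centroid of triangle GRA ⇒ Q = (-1/3, 5/3)
2. K is the centroid of triangle XGR ⇒ K = (-2/3, 2)
3. M is the intersection of line RK and line XA ⇒ M = (-2/5, 7/5)
through A parallel to GM: direction (-2/5, 7/5); meets MQ at Y = (1/15, 49/15)
Y = M + t·(Q−M) with t = 7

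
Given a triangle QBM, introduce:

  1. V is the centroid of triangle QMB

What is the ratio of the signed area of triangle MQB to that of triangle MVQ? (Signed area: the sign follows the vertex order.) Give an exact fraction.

Work in coordinates with Q = (0, 0), B = (1, 0), M = (0, 1).
1. V is the centroid of triangle QMB ⇒ V = (1/3, 1/3)
2·[MQB] = 1, 2·[MVQ] = -1/3
[MQB]:[MVQ] = 1:-1/3 = -3

[MQB]:[MVQ] = -3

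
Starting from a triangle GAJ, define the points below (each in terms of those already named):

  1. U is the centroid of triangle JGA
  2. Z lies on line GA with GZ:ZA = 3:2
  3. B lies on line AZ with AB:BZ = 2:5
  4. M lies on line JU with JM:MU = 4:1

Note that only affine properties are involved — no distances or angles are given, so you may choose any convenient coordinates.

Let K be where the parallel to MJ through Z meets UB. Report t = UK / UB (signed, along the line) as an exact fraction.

t = 7/27

Work in coordinates with G = (0, 0), A = (1, 0), J = (0, 1).
1. U is the centroid of triangle JGA ⇒ U = (1/3, 1/3)
2. Z lies on line GA with GZ:ZA = 3:2 ⇒ Z = (3/5, 0)
3. B lies on line AZ with AB:BZ = 2:5 ⇒ B = (31/35, 0)
4. M lies on line JU with JM:MU = 4:1 ⇒ M = (4/15, 7/15)
through Z parallel to MJ: direction (-4/15, 8/15); meets UB at K = (193/405, 20/81)
K = U + t·(B−U) with t = 7/27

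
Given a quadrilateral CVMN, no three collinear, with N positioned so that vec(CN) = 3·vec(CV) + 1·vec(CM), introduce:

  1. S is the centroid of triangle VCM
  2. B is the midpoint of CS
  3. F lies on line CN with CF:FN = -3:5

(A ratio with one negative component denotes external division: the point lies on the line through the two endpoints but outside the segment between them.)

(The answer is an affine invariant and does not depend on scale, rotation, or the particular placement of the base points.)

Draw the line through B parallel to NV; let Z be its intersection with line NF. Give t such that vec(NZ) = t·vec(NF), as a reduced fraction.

Work in coordinates with C = (0, 0), V = (1, 0), M = (0, 1), N = (3, 1).
1. S is the centroid of triangle VCM ⇒ S = (1/3, 1/3)
2. B is the midpoint of CS ⇒ B = (1/6, 1/6)
3. F lies on line CN with CF:FN = -3:5 ⇒ F = (-9/2, -3/2)
through B parallel to NV: direction (-2, -1); meets NF at Z = (-1/2, -1/6)
Z = N + t·(F−N) with t = 7/15

t = 7/15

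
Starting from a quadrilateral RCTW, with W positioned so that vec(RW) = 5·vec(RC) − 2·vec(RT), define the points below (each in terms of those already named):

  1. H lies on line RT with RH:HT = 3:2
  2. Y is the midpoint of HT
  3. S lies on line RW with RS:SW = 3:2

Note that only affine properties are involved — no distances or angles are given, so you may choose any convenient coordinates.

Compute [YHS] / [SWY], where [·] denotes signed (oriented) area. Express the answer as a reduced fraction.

[YHS]:[SWY] = 3/8

Set R = (0, 0), C = (1, 0), T = (0, 1), W = (5, -2); any affine frame gives the same invariant.
1. H lies on line RT with RH:HT = 3:2 ⇒ H = (0, 3/5)
2. Y is the midpoint of HT ⇒ Y = (0, 4/5)
3. S lies on line RW with RS:SW = 3:2 ⇒ S = (3, -6/5)
2·[YHS] = 3/5, 2·[SWY] = 8/5
[YHS]:[SWY] = 3/5:8/5 = 3/8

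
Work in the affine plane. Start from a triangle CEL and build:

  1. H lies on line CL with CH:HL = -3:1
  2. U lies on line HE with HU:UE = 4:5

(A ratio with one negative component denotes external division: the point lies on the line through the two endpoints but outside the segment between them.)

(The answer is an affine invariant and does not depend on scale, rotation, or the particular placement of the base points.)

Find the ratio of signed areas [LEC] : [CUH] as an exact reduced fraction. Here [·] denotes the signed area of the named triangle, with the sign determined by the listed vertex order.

[LEC]:[CUH] = -3/2

Assign C = (0, 0), E = (1, 0), L = (0, 1) — the answer is frame-independent, so this choice is without loss of generality.
1. H lies on line CL with CH:HL = -3:1 ⇒ H = (0, 3/2)
2. U lies on line HE with HU:UE = 4:5 ⇒ U = (4/9, 5/6)
2·[LEC] = -1, 2·[CUH] = 2/3
[LEC]:[CUH] = -1:2/3 = -3/2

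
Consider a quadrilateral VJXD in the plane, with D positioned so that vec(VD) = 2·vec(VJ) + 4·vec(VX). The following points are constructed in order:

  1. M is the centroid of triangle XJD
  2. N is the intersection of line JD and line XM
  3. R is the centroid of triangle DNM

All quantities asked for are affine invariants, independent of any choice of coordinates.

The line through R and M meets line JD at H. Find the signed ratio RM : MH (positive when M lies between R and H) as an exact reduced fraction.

RM:MH = -2/3

Assign V = (0, 0), J = (1, 0), X = (0, 1), D = (2, 4) — the answer is frame-independent, so this choice is without loss of generality.
1. M is the centroid of triangle XJD ⇒ M = (1, 5/3)
2. N is the intersection of line JD and line XM ⇒ N = (3/2, 2)
3. R is the centroid of triangle DNM ⇒ R = (3/2, 23/9)
line RM meets JD at H = (7/4, 3)
M = R + t·(H−R) with t = -2, so RM:MH = -2:3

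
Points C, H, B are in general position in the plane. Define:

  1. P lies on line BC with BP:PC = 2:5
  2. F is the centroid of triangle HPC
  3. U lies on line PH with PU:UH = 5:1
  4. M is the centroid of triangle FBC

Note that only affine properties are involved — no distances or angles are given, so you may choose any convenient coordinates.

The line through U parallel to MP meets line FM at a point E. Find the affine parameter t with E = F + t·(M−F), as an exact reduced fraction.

t = -26/9

Assign C = (0, 0), H = (1, 0), B = (0, 1) — the answer is frame-independent, so this choice is without loss of generality.
1. P lies on line BC with BP:PC = 2:5 ⇒ P = (0, 5/7)
2. F is the centroid of triangle HPC ⇒ F = (1/3, 5/21)
3. U lies on line PH with PU:UH = 5:1 ⇒ U = (5/6, 5/42)
4. M is the centroid of triangle FBC ⇒ M = (1/9, 26/63)
through U parallel to MP: direction (-1/9, 19/63); meets FM at E = (79/81, -151/567)
E = F + t·(M−F) with t = -26/9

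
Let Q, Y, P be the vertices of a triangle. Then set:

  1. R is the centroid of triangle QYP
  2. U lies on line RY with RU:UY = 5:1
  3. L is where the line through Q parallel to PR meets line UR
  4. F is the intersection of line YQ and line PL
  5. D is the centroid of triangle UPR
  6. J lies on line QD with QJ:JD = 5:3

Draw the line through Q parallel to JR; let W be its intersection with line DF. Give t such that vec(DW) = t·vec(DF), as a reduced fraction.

t = -8/11

Choose coordinates Q = (0, 0), Y = (1, 0), P = (0, 1).
1. R is the centroid of triangle QYP ⇒ R = (1/3, 1/3)
2. U lies on line RY with RU:UY = 5:1 ⇒ U = (8/9, 1/18)
3. L is where the line through Q parallel to PR meets line UR ⇒ L = (-1/3, 2/3)
4. F is the intersection of line YQ and line PL ⇒ F = (-1, 0)
5. D is the centroid of triangle UPR ⇒ D = (11/27, 25/54)
6. J lies on line QD with QJ:JD = 5:3 ⇒ J = (55/216, 125/432)
through Q parallel to JR: direction (17/216, 19/432); meets DF at W = (425/297, 475/594)
W = D + t·(F−D) with t = -8/11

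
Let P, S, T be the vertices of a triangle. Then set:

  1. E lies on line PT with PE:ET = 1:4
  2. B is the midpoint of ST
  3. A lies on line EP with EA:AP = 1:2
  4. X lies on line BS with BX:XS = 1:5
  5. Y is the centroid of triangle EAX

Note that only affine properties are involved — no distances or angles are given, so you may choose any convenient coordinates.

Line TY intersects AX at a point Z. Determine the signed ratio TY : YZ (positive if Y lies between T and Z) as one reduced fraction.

TY:YZ = 38

Set P = (0, 0), S = (1, 0), T = (0, 1); any affine frame gives the same invariant.
1. E lies on line PT with PE:ET = 1:4 ⇒ E = (0, 1/5)
2. B is the midpoint of ST ⇒ B = (1/2, 1/2)
3. A lies on line EP with EA:AP = 1:2 ⇒ A = (0, 2/15)
4. X lies on line BS with BX:XS = 1:5 ⇒ X = (7/12, 5/12)
5. Y is the centroid of triangle EAX ⇒ Y = (7/36, 1/4)
line TY meets AX at Z = (91/456, 35/152)
Y = T + t·(Z−T) with t = 38/39, so TY:YZ = 38/39:1/39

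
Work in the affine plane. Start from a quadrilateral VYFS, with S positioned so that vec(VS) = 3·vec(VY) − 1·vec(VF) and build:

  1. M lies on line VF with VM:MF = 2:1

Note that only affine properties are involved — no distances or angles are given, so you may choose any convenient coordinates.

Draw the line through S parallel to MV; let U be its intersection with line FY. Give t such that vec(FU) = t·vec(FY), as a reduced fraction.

t = 3

Set V = (0, 0), Y = (1, 0), F = (0, 1), S = (3, -1); any affine frame gives the same invariant.
1. M lies on line VF with VM:MF = 2:1 ⇒ M = (0, 2/3)
through S parallel to MV: direction (0, -2/3); meets FY at U = (3, -2)
U = F + t·(Y−F) with t = 3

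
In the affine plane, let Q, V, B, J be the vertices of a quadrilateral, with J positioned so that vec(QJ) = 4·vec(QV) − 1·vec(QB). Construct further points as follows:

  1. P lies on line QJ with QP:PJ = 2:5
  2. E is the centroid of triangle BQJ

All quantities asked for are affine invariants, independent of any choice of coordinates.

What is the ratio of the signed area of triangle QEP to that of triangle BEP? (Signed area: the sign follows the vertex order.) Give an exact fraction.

Set Q = (0, 0), V = (1, 0), B = (0, 1), J = (4, -1); any affine frame gives the same invariant.
1. P lies on line QJ with QP:PJ = 2:5 ⇒ P = (8/7, -2/7)
2. E is the centroid of triangle BQJ ⇒ E = (4/3, 0)
2·[QEP] = -8/21, 2·[BEP] = -4/7
[QEP]:[BEP] = -8/21:-4/7 = 2/3

[QEP]:[BEP] = 2/3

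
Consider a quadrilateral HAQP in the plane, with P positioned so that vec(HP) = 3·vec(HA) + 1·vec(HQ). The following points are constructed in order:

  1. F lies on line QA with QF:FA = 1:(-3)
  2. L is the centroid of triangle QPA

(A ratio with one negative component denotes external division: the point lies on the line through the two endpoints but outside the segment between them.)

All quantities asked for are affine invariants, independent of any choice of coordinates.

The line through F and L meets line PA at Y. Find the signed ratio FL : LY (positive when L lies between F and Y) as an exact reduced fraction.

FL:LY = 7/2

Work in coordinates with H = (0, 0), A = (1, 0), Q = (0, 1), P = (3, 1).
1. F lies on line QA with QF:FA = 1:(-3) ⇒ F = (-1/2, 3/2)
2. L is the centroid of triangle QPA ⇒ L = (4/3, 2/3)
line FL meets PA at Y = (13/7, 3/7)
L = F + t·(Y−F) with t = 7/9, so FL:LY = 7/9:2/9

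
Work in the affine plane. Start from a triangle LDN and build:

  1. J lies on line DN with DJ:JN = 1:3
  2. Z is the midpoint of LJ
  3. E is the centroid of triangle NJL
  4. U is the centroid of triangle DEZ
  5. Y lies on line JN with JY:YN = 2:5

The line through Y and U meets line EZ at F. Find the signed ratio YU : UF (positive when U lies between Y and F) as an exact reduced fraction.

Work in coordinates with L = (0, 0), D = (1, 0), N = (0, 1).
1. J lies on line DN with DJ:JN = 1:3 ⇒ J = (3/4, 1/4)
2. Z is the midpoint of LJ ⇒ Z = (3/8, 1/8)
3. E is the centroid of triangle NJL ⇒ E = (1/4, 5/12)
4. U is the centroid of triangle DEZ ⇒ U = (13/24, 13/72)
5. Y lies on line JN with JY:YN = 2:5 ⇒ Y = (15/28, 13/28)
line YU meets EZ at F = (75/136, -39/136)
U = Y + t·(F−Y) with t = 17/45, so YU:UF = 17/45:28/45

YU:UF = 17/28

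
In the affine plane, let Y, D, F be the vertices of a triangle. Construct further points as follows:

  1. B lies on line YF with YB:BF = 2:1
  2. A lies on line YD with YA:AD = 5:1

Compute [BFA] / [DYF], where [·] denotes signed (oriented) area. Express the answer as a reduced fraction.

Work in coordinates with Y = (0, 0), D = (1, 0), F = (0, 1).
1. B lies on line YF with YB:BF = 2:1 ⇒ B = (0, 2/3)
2. A lies on line YD with YA:AD = 5:1 ⇒ A = (5/6, 0)
2·[BFA] = -5/18, 2·[DYF] = -1
[BFA]:[DYF] = -5/18:-1 = 5/18

[BFA]:[DYF] = 5/18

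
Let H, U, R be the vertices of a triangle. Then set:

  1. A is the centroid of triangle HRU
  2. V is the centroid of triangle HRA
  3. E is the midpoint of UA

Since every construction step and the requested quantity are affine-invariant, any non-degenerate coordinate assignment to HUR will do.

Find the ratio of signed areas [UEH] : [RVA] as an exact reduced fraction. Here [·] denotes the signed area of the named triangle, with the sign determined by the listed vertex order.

[UEH]:[RVA] = 3/2

Assign H = (0, 0), U = (1, 0), R = (0, 1) — the answer is frame-independent, so this choice is without loss of generality.
1. A is the centroid of triangle HRU ⇒ A = (1/3, 1/3)
2. V is the centroid of triangle HRA ⇒ V = (1/9, 4/9)
3. E is the midpoint of UA ⇒ E = (2/3, 1/6)
2·[UEH] = 1/6, 2·[RVA] = 1/9
[UEH]:[RVA] = 1/6:1/9 = 3/2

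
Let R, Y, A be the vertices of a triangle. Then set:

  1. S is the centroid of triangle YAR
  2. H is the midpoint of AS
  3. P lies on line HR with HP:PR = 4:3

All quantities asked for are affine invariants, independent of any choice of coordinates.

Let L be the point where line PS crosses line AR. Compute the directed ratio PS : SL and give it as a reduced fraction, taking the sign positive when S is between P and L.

PS:SL = -11/14

Assign R = (0, 0), Y = (1, 0), A = (0, 1) — the answer is frame-independent, so this choice is without loss of generality.
1. S is the centroid of triangle YAR ⇒ S = (1/3, 1/3)
2. H is the midpoint of AS ⇒ H = (1/6, 2/3)
3. P lies on line HR with HP:PR = 4:3 ⇒ P = (1/14, 2/7)
line PS meets AR at L = (0, 3/11)
S = P + t·(L−P) with t = -11/3, so PS:SL = -11/3:14/3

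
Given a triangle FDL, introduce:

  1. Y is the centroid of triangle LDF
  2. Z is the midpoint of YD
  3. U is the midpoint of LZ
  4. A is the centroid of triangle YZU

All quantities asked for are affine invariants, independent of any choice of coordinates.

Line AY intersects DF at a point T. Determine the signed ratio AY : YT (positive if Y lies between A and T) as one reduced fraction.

AY:YT = 1/12

Assign F = (0, 0), D = (1, 0), L = (0, 1) — the answer is frame-independent, so this choice is without loss of generality.
1. Y is the centroid of triangle LDF ⇒ Y = (1/3, 1/3)
2. Z is the midpoint of YD ⇒ Z = (2/3, 1/6)
3. U is the midpoint of LZ ⇒ U = (1/3, 7/12)
4. A is the centroid of triangle YZU ⇒ A = (4/9, 13/36)
line AY meets DF at T = (-1, 0)
Y = A + t·(T−A) with t = 1/13, so AY:YT = 1/13:12/13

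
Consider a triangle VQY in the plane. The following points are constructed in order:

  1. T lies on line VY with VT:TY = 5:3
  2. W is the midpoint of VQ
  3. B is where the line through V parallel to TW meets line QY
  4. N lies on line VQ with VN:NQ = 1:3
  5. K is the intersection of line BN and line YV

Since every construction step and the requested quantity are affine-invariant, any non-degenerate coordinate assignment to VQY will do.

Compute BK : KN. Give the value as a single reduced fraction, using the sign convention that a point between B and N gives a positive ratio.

BK:KN = 16

Assign V = (0, 0), Q = (1, 0), Y = (0, 1) — the answer is frame-independent, so this choice is without loss of generality.
1. T lies on line VY with VT:TY = 5:3 ⇒ T = (0, 5/8)
2. W is the midpoint of VQ ⇒ W = (1/2, 0)
3. B is where the line through V parallel to TW meets line QY ⇒ B = (-4, 5)
4. N lies on line VQ with VN:NQ = 1:3 ⇒ N = (1/4, 0)
5. K is the intersection of line BN and line YV ⇒ K = (0, 5/17)
K = B + t·(N−B) with t = 16/17, so BK:KN = t:(1−t) = 16/17:1/17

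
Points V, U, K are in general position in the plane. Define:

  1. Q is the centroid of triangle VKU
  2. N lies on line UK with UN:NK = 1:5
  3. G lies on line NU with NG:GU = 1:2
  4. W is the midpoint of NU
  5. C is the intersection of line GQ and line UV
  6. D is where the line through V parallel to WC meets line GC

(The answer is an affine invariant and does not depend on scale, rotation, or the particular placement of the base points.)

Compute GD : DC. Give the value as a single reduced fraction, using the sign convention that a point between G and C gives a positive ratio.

GD:DC = -22/21

Set V = (0, 0), U = (1, 0), K = (0, 1); any affine frame gives the same invariant.
1. Q is the centroid of triangle VKU ⇒ Q = (1/3, 1/3)
2. N lies on line UK with UN:NK = 1:5 ⇒ N = (5/6, 1/6)
3. G lies on line NU with NG:GU = 1:2 ⇒ G = (8/9, 1/9)
4. W is the midpoint of NU ⇒ W = (11/12, 1/12)
5. C is the intersection of line GQ and line UV ⇒ C = (7/6, 0)
6. D is where the line through V parallel to WC meets line GC ⇒ D = (7, -7/3)
D = G + t·(C−G) with t = 22, so GD:DC = t:(1−t) = 22:-21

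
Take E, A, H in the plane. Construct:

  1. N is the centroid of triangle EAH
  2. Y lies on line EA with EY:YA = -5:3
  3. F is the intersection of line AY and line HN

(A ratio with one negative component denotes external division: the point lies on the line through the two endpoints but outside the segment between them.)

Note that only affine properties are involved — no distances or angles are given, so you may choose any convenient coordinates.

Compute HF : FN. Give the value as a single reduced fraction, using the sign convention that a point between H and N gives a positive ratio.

HF:FN = -3

Set E = (0, 0), A = (1, 0), H = (0, 1); any affine frame gives the same invariant.
1. N is the centroid of triangle EAH ⇒ N = (1/3, 1/3)
2. Y lies on line EA with EY:YA = -5:3 ⇒ Y = (5/2, 0)
3. F is the intersection of line AY and line HN ⇒ F = (1/2, 0)
F = H + t·(N−H) with t = 3/2, so HF:FN = t:(1−t) = 3/2:-1/2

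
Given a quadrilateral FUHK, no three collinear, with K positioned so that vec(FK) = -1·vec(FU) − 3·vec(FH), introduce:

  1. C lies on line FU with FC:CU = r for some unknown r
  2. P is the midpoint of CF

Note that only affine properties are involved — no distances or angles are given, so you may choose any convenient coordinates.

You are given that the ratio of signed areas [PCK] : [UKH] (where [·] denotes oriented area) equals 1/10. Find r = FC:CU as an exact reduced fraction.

Assign F = (0, 0), U = (1, 0), H = (0, 1), K = (-1, -3) — the answer is frame-independent, so this choice is without loss of generality.
1. With FC:CU = r, write λ = r/(r+1) so C = F + λ·(U−F); C is affine-linear in λ
2. P is the midpoint of CF ⇒ P is an affine combination of earlier points and hence also affine-linear in λ
Every point depending on C is an affine combination of C and λ-independent points, so each such coordinate is linear in λ; the λ² term in each signed area is a multiple of (U−F)×(U−F) = 0, so 2·[PCK] and 2·[UKH] are each linear in λ. Evaluating at λ=0 and λ=1:
  2·[PCK] = -3/2·λ,   2·[UKH] = -5
So [PCK]:[UKH] = (-3/2·λ) / (-5). Setting this equal to 1/10:
  -3/2·λ = 1/10·(-5)  ⇒  λ = 1/3
Then r = λ/(1−λ) = (1/3)/(2/3) = 1/2. Check: with r = 1/2, C = (1/3, 0) and [PCK]:[UKH] = 1/10 as required.

r = 1/2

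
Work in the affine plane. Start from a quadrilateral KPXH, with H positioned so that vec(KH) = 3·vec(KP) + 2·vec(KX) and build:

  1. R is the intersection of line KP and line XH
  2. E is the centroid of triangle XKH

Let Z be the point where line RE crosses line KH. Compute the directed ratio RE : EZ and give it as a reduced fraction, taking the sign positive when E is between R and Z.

RE:EZ = 5

Set K = (0, 0), P = (1, 0), X = (0, 1), H = (3, 2); any affine frame gives the same invariant.
1. R is the intersection of line KP and line XH ⇒ R = (-3, 0)
2. E is the centroid of triangle XKH ⇒ E = (1, 1)
line RE meets KH at Z = (9/5, 6/5)
E = R + t·(Z−R) with t = 5/6, so RE:EZ = 5/6:1/6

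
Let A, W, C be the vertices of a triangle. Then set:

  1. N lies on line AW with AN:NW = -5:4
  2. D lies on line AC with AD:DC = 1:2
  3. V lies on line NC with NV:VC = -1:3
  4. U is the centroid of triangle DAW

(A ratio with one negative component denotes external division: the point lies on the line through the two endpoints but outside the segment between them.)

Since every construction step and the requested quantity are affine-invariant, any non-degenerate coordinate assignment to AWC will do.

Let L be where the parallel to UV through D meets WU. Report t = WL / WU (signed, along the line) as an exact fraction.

Work in coordinates with A = (0, 0), W = (1, 0), C = (0, 1).
1. N lies on line AW with AN:NW = -5:4 ⇒ N = (5, 0)
2. D lies on line AC with AD:DC = 1:2 ⇒ D = (0, 1/3)
3. V lies on line NC with NV:VC = -1:3 ⇒ V = (15/2, -1/2)
4. U is the centroid of triangle DAW ⇒ U = (1/3, 1/9)
through D parallel to UV: direction (43/6, -11/18); meets WU at L = (-43/21, 32/63)
L = W + t·(U−W) with t = 32/7

t = 32/7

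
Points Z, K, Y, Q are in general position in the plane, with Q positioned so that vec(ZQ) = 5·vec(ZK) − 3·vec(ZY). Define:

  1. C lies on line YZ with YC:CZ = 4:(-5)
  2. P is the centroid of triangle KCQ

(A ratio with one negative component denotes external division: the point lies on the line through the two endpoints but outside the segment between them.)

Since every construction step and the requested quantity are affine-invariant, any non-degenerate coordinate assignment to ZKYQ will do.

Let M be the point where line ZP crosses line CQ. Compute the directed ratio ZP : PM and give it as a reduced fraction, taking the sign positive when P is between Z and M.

Assign Z = (0, 0), K = (1, 0), Y = (0, 1), Q = (5, -3) — the answer is frame-independent, so this choice is without loss of generality.
1. C lies on line YZ with YC:CZ = 4:(-5) ⇒ C = (0, 5)
2. P is the centroid of triangle KCQ ⇒ P = (2, 2/3)
line ZP meets CQ at M = (75/29, 25/29)
P = Z + t·(M−Z) with t = 58/75, so ZP:PM = 58/75:17/75

ZP:PM = 58/17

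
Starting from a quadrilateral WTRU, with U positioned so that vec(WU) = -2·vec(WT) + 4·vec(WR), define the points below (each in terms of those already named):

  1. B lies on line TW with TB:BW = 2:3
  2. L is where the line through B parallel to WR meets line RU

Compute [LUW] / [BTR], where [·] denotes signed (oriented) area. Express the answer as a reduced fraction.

[LUW]:[BTR] = 13/2

Choose coordinates W = (0, 0), T = (1, 0), R = (0, 1), U = (-2, 4).
1. B lies on line TW with TB:BW = 2:3 ⇒ B = (3/5, 0)
2. L is where the line through B parallel to WR meets line RU ⇒ L = (3/5, 1/10)
2·[LUW] = 13/5, 2·[BTR] = 2/5
[LUW]:[BTR] = 13/5:2/5 = 13/2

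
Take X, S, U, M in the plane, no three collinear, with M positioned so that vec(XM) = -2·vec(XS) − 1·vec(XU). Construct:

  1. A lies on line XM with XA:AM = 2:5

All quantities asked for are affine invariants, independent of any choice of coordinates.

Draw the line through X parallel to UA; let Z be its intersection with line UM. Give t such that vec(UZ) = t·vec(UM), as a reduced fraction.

Set X = (0, 0), S = (1, 0), U = (0, 1), M = (-2, -1); any affine frame gives the same invariant.
1. A lies on line XM with XA:AM = 2:5 ⇒ A = (-4/7, -2/7)
through X parallel to UA: direction (-4/7, -9/7); meets UM at Z = (4/5, 9/5)
Z = U + t·(M−U) with t = -2/5

t = -2/5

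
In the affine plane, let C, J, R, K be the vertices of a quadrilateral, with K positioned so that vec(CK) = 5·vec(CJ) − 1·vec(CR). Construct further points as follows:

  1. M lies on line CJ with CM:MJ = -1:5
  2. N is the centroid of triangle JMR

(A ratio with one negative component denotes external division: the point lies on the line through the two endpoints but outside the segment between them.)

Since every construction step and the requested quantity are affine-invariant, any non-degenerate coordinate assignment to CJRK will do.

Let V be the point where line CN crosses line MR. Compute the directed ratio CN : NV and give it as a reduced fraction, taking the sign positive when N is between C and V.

CN:NV = -2/5

Set C = (0, 0), J = (1, 0), R = (0, 1), K = (5, -1); any affine frame gives the same invariant.
1. M lies on line CJ with CM:MJ = -1:5 ⇒ M = (-1/4, 0)
2. N is the centroid of triangle JMR ⇒ N = (1/4, 1/3)
line CN meets MR at V = (-3/8, -1/2)
N = C + t·(V−C) with t = -2/3, so CN:NV = -2/3:5/3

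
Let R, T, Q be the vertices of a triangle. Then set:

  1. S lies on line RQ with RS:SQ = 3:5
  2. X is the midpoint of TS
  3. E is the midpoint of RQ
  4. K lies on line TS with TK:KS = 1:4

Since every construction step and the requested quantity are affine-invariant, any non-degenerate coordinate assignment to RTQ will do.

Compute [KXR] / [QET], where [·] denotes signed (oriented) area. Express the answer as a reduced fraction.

Choose coordinates R = (0, 0), T = (1, 0), Q = (0, 1).
1. S lies on line RQ with RS:SQ = 3:5 ⇒ S = (0, 3/8)
2. X is the midpoint of TS ⇒ X = (1/2, 3/16)
3. E is the midpoint of RQ ⇒ E = (0, 1/2)
4. K lies on line TS with TK:KS = 1:4 ⇒ K = (4/5, 3/40)
2·[KXR] = 9/80, 2·[QET] = 1/2
[KXR]:[QET] = 9/80:1/2 = 9/40

[KXR]:[QET] = 9/40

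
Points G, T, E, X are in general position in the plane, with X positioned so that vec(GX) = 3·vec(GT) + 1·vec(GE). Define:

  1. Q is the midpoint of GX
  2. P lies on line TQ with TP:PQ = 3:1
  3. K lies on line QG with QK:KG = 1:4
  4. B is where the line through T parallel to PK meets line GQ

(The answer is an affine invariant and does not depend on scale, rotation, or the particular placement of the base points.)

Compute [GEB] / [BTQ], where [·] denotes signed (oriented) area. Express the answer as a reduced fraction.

[GEB]:[BTQ] = -3/4

Work in coordinates with G = (0, 0), T = (1, 0), E = (0, 1), X = (3, 1).
1. Q is the midpoint of GX ⇒ Q = (3/2, 1/2)
2. P lies on line TQ with TP:PQ = 3:1 ⇒ P = (11/8, 3/8)
3. K lies on line QG with QK:KG = 1:4 ⇒ K = (6/5, 2/5)
4. B is where the line through T parallel to PK meets line GQ ⇒ B = (3/10, 1/10)
2·[GEB] = -3/10, 2·[BTQ] = 2/5
[GEB]:[BTQ] = -3/10:2/5 = -3/4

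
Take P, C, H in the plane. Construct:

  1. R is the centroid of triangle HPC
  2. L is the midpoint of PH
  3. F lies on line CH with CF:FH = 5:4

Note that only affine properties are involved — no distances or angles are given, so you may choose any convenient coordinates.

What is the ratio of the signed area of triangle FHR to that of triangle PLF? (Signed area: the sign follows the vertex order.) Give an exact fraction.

Choose coordinates P = (0, 0), C = (1, 0), H = (0, 1).
1. R is the centroid of triangle HPC ⇒ R = (1/3, 1/3)
2. L is the midpoint of PH ⇒ L = (0, 1/2)
3. F lies on line CH with CF:FH = 5:4 ⇒ F = (4/9, 5/9)
2·[FHR] = 4/27, 2·[PLF] = -2/9
[FHR]:[PLF] = 4/27:-2/9 = -2/3

[FHR]:[PLF] = -2/3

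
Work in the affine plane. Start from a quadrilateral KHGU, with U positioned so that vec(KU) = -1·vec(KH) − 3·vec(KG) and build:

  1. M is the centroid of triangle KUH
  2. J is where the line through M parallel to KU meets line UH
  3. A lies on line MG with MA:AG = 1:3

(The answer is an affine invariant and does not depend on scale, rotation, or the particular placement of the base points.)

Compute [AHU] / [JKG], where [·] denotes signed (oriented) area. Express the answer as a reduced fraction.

Work in coordinates with K = (0, 0), H = (1, 0), G = (0, 1), U = (-1, -3).
1. M is the centroid of triangle KUH ⇒ M = (0, -1)
2. J is where the line through M parallel to KU meets line UH ⇒ J = (-1/3, -2)
3. A lies on line MG with MA:AG = 1:3 ⇒ A = (0, -1/2)
2·[AHU] = -2, 2·[JKG] = 1/3
[AHU]:[JKG] = -2:1/3 = -6

[AHU]:[JKG] = -6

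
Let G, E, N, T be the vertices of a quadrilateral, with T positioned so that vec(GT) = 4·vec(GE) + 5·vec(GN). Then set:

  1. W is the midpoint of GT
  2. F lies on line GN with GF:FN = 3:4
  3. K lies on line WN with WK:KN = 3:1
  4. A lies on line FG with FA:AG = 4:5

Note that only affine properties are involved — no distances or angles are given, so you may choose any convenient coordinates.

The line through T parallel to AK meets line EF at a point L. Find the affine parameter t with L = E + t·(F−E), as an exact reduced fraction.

t = -153/227

Set G = (0, 0), E = (1, 0), N = (0, 1), T = (4, 5); any affine frame gives the same invariant.
1. W is the midpoint of GT ⇒ W = (2, 5/2)
2. F lies on line GN with GF:FN = 3:4 ⇒ F = (0, 3/7)
3. K lies on line WN with WK:KN = 3:1 ⇒ K = (1/2, 11/8)
4. A lies on line FG with FA:AG = 4:5 ⇒ A = (0, 5/21)
through T parallel to AK: direction (1/2, 191/168); meets EF at L = (380/227, -459/1589)
L = E + t·(F−E) with t = -153/227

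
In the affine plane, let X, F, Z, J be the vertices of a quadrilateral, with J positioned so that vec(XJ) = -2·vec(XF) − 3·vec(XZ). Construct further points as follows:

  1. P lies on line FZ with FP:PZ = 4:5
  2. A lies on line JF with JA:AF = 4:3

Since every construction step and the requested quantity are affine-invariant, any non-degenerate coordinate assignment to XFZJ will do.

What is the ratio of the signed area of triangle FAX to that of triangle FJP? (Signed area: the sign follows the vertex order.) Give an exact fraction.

Set X = (0, 0), F = (1, 0), Z = (0, 1), J = (-2, -3); any affine frame gives the same invariant.
1. P lies on line FZ with FP:PZ = 4:5 ⇒ P = (5/9, 4/9)
2. A lies on line JF with JA:AF = 4:3 ⇒ A = (-2/7, -9/7)
2·[FAX] = -9/7, 2·[FJP] = -8/3
[FAX]:[FJP] = -9/7:-8/3 = 27/56

[FAX]:[FJP] = 27/56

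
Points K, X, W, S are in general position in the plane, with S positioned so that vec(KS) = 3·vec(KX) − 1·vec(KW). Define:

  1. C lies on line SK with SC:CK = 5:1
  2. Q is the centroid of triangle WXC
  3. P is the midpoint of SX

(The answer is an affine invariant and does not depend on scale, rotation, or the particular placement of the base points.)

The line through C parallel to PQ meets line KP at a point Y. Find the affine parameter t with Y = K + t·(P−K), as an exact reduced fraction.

Set K = (0, 0), X = (1, 0), W = (0, 1), S = (3, -1); any affine frame gives the same invariant.
1. C lies on line SK with SC:CK = 5:1 ⇒ C = (1/2, -1/6)
2. Q is the centroid of triangle WXC ⇒ Q = (1/2, 5/18)
3. P is the midpoint of SX ⇒ P = (2, -1/2)
through C parallel to PQ: direction (-3/2, 7/9); meets KP at Y = (10/29, -5/58)
Y = K + t·(P−K) with t = 5/29

t = 5/29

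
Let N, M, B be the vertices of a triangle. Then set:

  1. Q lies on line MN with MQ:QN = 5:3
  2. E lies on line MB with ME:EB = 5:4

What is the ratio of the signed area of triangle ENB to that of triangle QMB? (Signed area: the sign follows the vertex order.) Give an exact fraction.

Work in coordinates with N = (0, 0), M = (1, 0), B = (0, 1).
1. Q lies on line MN with MQ:QN = 5:3 ⇒ Q = (3/8, 0)
2. E lies on line MB with ME:EB = 5:4 ⇒ E = (4/9, 5/9)
2·[ENB] = -4/9, 2·[QMB] = 5/8
[ENB]:[QMB] = -4/9:5/8 = -32/45

[ENB]:[QMB] = -32/45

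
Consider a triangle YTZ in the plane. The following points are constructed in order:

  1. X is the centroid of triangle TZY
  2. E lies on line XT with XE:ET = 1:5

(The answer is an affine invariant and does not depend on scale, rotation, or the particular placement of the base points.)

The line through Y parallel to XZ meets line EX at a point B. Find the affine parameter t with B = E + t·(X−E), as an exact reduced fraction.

t = 7

Choose coordinates Y = (0, 0), T = (1, 0), Z = (0, 1).
1. X is the centroid of triangle TZY ⇒ X = (1/3, 1/3)
2. E lies on line XT with XE:ET = 1:5 ⇒ E = (4/9, 5/18)
through Y parallel to XZ: direction (-1/3, 2/3); meets EX at B = (-1/3, 2/3)
B = E + t·(X−E) with t = 7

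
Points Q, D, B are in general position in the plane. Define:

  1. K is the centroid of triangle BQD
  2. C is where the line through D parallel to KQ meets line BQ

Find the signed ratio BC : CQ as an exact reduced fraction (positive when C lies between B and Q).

BC:CQ = -2

Set Q = (0, 0), D = (1, 0), B = (0, 1); any affine frame gives the same invariant.
1. K is the centroid of triangle BQD ⇒ K = (1/3, 1/3)
2. C is where the line through D parallel to KQ meets line BQ ⇒ C = (0, -1)
C = B + t·(Q−B) with t = 2, so BC:CQ = t:(1−t) = 2:-1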